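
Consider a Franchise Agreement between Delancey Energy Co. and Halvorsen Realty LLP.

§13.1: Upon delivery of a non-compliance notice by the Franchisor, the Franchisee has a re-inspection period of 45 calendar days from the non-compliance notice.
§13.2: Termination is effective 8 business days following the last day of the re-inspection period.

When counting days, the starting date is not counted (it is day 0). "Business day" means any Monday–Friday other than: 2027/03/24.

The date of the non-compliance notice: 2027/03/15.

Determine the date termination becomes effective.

2027/05/11

The last day of the re-inspection period: 45 calendar days after 2027/03/15 is 2027/04/29.
From Thursday, 2027/04/29, 8 business days (Apr 30, May 3, May 4, May 5, May 6, May 7, May 10, May 11, skipping weekends) brings us to Tuesday, 2027/05/11, which is the date termination becomes effective.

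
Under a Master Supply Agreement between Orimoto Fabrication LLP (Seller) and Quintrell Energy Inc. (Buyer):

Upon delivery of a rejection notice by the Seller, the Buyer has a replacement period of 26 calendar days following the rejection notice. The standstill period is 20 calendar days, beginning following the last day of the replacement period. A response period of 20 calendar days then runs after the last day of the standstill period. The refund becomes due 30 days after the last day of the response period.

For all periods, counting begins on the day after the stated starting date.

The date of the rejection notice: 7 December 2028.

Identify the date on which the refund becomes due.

13 March 2029

Adding 26 calendar days to 7 December 2028 gives 2 January 2029, which is the last day of the replacement period.
Adding 20 calendar days to 2 January 2029 gives 22 January 2029, which is the last day of the standstill period.
The last day of the response period: 20 calendar days after 22 January 2029 is 11 February 2029.
The date on which the refund becomes due: 30 calendar days after 11 February 2029 is 13 March 2029.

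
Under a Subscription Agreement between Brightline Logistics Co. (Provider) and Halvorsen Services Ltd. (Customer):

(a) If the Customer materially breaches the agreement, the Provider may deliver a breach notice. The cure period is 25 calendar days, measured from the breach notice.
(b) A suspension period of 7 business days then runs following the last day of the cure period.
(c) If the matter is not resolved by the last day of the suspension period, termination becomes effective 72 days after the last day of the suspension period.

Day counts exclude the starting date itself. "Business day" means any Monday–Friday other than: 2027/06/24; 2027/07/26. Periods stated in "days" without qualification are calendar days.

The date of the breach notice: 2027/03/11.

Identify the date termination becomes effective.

The last day of the cure period: 25 calendar days after 2027/03/11 is 2027/04/05.
The last day of the suspension period: 7 business days after Monday, 2027/04/05, skipping weekends — Apr 6, Apr 7, Apr 8, Apr 9, Apr 12, Apr 13, Apr 14 — lands on Wednesday, 2027/04/14.
The date termination becomes effective: 72 calendar days after 2027/04/14 is 2027/06/25.

2027/06/25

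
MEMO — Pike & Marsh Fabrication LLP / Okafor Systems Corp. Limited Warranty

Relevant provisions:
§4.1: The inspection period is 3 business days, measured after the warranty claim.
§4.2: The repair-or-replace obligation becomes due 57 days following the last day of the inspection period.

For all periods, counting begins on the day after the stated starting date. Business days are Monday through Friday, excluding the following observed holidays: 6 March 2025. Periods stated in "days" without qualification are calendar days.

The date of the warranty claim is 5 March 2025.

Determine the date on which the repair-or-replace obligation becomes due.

7 May 2025

The last day of the inspection period: 3 business days after Wednesday, 5 March 2025, skipping weekends and the listed holiday on Mar 6 — Mar 7, Mar 10, Mar 11 — lands on Tuesday, 11 March 2025.
The date on which the repair-or-replace obligation becomes due: 11 March 2025 + 57 days = 7 May 2025.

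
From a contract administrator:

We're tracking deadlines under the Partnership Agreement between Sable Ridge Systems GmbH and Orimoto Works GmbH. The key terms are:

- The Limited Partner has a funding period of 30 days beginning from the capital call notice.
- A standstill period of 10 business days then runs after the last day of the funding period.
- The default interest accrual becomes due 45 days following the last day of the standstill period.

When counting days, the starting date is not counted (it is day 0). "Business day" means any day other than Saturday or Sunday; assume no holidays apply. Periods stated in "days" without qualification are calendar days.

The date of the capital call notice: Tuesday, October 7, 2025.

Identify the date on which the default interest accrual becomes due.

January 4, 2026

The last day of the funding period: 30 calendar days after October 7, 2025 is November 6, 2025.
The last day of the standstill period: 10 business days after Thursday, November 6, 2025, skipping weekends — Nov 7, Nov 10, Nov 11, Nov 12, Nov 13, Nov 14, Nov 17, Nov 18, Nov 19, Nov 20 — lands on Thursday, November 20, 2025.
Adding 45 calendar days to November 20, 2025 gives January 4, 2026, which is the date on which the default interest accrual becomes due.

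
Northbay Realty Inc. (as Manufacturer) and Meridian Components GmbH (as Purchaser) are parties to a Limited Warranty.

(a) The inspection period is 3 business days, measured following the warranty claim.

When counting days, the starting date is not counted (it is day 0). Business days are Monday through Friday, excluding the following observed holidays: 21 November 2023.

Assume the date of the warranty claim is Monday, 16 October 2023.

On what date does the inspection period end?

From Monday, 16 October 2023, 3 business days (Oct 17, Oct 18, Oct 19, skipping weekends) brings us to Thursday, 19 October 2023, which is the last day of the inspection period.

19 October 2023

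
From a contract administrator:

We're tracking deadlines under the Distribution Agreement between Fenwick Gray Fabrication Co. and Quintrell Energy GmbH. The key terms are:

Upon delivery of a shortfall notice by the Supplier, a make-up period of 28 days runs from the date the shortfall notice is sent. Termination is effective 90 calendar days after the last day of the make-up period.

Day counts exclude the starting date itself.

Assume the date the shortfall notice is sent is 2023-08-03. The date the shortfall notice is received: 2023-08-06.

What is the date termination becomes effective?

2023-11-29

Adding 28 calendar days to 2023-08-03 gives 2023-08-31, which is the last day of the make-up period.
The date termination becomes effective: 90 calendar days after 2023-08-31 is 2023-11-29.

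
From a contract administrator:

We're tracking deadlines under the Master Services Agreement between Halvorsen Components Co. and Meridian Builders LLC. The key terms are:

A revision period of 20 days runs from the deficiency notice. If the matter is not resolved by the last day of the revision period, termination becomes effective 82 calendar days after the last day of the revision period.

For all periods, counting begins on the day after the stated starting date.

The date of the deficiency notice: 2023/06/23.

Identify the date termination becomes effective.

The last day of the revision period: 2023/06/23 + 20 days = 2023/07/13.
Adding 82 calendar days to 2023/07/13 gives 2023/10/03, which is the date termination becomes effective.

2023/10/03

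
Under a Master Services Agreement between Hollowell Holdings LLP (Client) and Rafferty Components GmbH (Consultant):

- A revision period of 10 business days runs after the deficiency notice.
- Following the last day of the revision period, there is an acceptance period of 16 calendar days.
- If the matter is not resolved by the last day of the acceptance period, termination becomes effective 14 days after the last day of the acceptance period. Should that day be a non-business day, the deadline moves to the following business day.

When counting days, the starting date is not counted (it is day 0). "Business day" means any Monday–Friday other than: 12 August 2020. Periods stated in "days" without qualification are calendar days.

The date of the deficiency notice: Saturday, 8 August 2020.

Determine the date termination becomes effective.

23 September 2020

The last day of the revision period: counting 10 business days from Saturday, 8 August 2020 (Aug 10, Aug 11, Aug 13, Aug 14, Aug 17, Aug 18, Aug 19, Aug 20, Aug 21, Aug 24, skipping weekends and the listed holiday on Aug 12) reaches Monday, 24 August 2020.
The last day of the acceptance period: 24 August 2020 + 16 days = 9 September 2020.
Adding 14 calendar days to 9 September 2020 gives 23 September 2020, which is the date termination becomes effective. 23 September 2020 is a Wednesday and is not a listed holiday, so no roll-forward applies.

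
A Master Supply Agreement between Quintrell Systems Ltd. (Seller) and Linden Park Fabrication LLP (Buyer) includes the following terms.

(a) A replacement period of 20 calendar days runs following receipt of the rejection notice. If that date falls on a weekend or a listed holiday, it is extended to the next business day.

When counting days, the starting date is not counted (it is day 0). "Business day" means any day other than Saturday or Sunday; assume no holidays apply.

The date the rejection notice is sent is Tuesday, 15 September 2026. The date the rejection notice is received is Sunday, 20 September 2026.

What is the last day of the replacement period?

12 October 2026

The last day of the replacement period: 20 September 2026 + 20 days = 10 October 2026. That falls on a Saturday, so it rolls to the next business day, Monday, 12 October 2026.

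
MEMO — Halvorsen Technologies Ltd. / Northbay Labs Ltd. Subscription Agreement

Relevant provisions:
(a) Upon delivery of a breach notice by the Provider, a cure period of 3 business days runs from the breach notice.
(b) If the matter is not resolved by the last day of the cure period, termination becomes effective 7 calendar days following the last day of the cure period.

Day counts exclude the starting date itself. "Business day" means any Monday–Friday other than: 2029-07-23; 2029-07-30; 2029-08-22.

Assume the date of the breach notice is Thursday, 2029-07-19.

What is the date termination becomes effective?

2029-08-01

From Thursday, 2029-07-19, 3 business days (Jul 20, Jul 24, Jul 25, skipping weekends and the listed holiday on Jul 23) brings us to Wednesday, 2029-07-25, which is the last day of the cure period.
The date termination becomes effective: 7 calendar days after 2029-07-25 is 2029-08-01.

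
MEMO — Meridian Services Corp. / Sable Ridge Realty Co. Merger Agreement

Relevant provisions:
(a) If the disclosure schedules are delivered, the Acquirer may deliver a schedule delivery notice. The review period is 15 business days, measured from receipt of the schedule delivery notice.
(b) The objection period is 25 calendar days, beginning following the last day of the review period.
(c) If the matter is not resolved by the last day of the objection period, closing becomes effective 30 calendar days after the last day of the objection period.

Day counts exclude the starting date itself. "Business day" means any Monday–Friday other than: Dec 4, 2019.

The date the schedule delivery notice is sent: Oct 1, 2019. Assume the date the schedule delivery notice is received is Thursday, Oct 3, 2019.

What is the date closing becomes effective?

Dec 18, 2019

The last day of the review period: counting 15 business days from Thursday, Oct 3, 2019 (Oct 4, Oct 7, Oct 8, Oct 9, …, Oct 22, Oct 23, Oct 24, skipping weekends) reaches Thursday, Oct 24, 2019.
Adding 25 calendar days to Oct 24, 2019 gives Nov 18, 2019, which is the last day of the objection period.
Adding 30 calendar days to Nov 18, 2019 gives Dec 18, 2019, which is the date closing becomes effective.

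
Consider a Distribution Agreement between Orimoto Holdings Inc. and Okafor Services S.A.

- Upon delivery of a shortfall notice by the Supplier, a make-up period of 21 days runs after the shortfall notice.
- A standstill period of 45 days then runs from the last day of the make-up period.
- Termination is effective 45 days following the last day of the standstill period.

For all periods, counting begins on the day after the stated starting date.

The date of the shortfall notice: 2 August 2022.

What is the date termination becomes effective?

21 November 2022

The last day of the make-up period: 21 calendar days after 2 August 2022 is 23 August 2022.
The last day of the standstill period: 45 calendar days after 23 August 2022 is 7 October 2022.
Adding 45 calendar days to 7 October 2022 gives 21 November 2022, which is the date termination becomes effective.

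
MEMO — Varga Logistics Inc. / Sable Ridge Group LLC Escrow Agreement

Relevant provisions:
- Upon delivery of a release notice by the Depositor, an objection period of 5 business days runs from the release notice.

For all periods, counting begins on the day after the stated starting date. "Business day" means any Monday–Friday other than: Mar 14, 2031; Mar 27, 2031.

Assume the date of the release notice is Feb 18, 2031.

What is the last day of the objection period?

Feb 25, 2031

The last day of the objection period: counting 5 business days from Tuesday, Feb 18, 2031 (Feb 19, Feb 20, Feb 21, Feb 24, Feb 25, skipping weekends) reaches Tuesday, Feb 25, 2031.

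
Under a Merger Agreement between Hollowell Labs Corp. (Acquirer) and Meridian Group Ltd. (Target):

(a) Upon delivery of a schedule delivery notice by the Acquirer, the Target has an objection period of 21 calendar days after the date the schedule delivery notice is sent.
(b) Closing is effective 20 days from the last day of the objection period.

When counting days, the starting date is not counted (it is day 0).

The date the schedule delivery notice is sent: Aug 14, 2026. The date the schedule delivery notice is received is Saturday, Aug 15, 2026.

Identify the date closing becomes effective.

The last day of the objection period: 21 calendar days after Aug 14, 2026 is Sep 4, 2026.
The date closing becomes effective: Sep 4, 2026 + 20 days = Sep 24, 2026.

Sep 24, 2026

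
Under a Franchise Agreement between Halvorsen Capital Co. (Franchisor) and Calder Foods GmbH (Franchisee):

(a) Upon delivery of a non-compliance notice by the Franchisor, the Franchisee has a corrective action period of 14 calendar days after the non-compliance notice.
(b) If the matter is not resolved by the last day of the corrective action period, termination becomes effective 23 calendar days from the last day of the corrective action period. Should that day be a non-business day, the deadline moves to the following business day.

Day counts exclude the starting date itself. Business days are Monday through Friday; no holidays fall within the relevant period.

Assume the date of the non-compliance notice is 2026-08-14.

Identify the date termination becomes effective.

2026-09-21

Adding 14 calendar days to 2026-08-14 gives 2026-08-28, which is the last day of the corrective action period.
The date termination becomes effective: 2026-08-28 + 23 days = 2026-09-20. That falls on a Sunday, so it rolls to the next business day, Monday, 2026-09-21.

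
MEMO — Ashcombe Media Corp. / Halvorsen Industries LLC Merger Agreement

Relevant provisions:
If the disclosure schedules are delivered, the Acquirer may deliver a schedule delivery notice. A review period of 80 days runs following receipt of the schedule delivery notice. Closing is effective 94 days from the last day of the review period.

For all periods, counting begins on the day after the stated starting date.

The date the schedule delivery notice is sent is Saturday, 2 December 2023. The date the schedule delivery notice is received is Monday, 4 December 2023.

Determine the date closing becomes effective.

26 May 2024

The last day of the review period: 80 calendar days after 4 December 2023 is 22 February 2024.
Adding 94 calendar days to 22 February 2024 gives 26 May 2024, which is the date closing becomes effective.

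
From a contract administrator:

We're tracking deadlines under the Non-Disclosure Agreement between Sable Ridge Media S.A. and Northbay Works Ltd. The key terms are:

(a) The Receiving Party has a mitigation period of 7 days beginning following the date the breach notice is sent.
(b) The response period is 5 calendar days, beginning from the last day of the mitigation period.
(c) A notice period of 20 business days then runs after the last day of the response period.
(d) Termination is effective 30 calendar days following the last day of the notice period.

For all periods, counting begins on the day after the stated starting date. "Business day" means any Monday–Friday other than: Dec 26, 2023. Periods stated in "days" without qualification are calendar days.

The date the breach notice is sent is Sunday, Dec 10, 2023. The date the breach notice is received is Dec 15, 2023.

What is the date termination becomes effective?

The last day of the mitigation period: Dec 10, 2023 + 7 days = Dec 17, 2023.
Adding 5 calendar days to Dec 17, 2023 gives Dec 22, 2023, which is the last day of the response period.
From Friday, Dec 22, 2023, 20 business days (Dec 25, Dec 27, Dec 28, Dec 29, …, Jan 18, Jan 19, Jan 22, skipping weekends and the listed holiday on Dec 26) brings us to Monday, Jan 22, 2024, which is the last day of the notice period.
Adding 30 calendar days to Jan 22, 2024 gives Feb 21, 2024, which is the date termination becomes effective.

Feb 21, 2024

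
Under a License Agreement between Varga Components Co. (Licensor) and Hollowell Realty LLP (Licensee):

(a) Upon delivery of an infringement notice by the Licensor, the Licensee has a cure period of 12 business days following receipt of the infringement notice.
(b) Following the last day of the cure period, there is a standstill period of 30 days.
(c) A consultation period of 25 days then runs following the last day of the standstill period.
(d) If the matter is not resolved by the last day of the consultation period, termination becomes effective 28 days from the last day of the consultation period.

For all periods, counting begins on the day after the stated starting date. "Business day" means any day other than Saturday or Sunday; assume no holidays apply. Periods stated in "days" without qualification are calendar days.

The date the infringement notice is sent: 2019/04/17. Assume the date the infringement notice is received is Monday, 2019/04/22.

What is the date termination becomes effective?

The last day of the cure period: 12 business days after Monday, 2019/04/22, skipping weekends — Apr 23, Apr 24, Apr 25, Apr 26, …, May 6, May 7, May 8 — lands on Wednesday, 2019/05/08.
Adding 30 calendar days to 2019/05/08 gives 2019/06/07, which is the last day of the standstill period.
The last day of the consultation period: 2019/06/07 + 25 days = 2019/07/02.
Adding 28 calendar days to 2019/07/02 gives 2019/07/30, which is the date termination becomes effective.

2019/07/30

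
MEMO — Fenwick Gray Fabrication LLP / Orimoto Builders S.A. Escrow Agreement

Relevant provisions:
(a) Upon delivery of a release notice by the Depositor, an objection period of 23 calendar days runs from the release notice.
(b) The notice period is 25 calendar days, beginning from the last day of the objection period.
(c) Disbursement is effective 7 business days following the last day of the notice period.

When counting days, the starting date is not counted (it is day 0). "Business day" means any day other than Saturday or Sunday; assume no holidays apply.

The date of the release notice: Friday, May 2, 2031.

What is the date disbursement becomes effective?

The last day of the objection period: May 2, 2031 + 23 days = May 25, 2031.
The last day of the notice period: May 25, 2031 + 25 days = Jun 19, 2031.
The date disbursement becomes effective: 7 business days after Thursday, Jun 19, 2031, skipping weekends — Jun 20, Jun 23, Jun 24, Jun 25, Jun 26, Jun 27, Jun 30 — lands on Monday, Jun 30, 2031.

Jun 30, 2031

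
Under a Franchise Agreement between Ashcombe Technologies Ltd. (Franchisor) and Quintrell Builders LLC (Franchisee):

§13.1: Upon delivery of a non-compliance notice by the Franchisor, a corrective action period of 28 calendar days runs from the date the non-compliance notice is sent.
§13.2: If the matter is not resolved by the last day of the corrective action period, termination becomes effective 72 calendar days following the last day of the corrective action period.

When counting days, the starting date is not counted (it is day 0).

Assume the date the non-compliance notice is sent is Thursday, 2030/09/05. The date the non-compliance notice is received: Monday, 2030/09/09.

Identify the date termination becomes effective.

Adding 28 calendar days to 2030/09/05 gives 2030/10/03, which is the last day of the corrective action period.
Adding 72 calendar days to 2030/10/03 gives 2030/12/14, which is the date termination becomes effective.

2030/12/14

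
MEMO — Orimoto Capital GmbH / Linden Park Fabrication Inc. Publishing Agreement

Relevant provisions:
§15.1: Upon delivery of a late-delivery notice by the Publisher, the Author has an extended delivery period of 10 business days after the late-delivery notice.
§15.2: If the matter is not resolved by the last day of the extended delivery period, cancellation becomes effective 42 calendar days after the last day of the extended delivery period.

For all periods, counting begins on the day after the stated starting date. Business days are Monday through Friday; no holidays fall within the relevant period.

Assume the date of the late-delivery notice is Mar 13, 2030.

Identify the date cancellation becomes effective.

From Wednesday, Mar 13, 2030, 10 business days (Mar 14, Mar 15, Mar 18, Mar 19, Mar 20, Mar 21, Mar 22, Mar 25, Mar 26, Mar 27, skipping weekends) brings us to Wednesday, Mar 27, 2030, which is the last day of the extended delivery period.
The date cancellation becomes effective: Mar 27, 2030 + 42 days = May 8, 2030.

May 8, 2030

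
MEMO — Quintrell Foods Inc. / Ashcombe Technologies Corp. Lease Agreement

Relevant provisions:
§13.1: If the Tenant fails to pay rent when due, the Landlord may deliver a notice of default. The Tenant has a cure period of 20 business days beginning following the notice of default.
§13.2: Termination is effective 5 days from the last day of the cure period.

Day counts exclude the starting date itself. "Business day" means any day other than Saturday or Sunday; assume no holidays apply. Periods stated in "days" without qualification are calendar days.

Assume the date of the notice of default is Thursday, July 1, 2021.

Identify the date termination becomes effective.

August 3, 2021

The last day of the cure period: 20 business days after Thursday, July 1, 2021, skipping weekends — Jul 2, Jul 5, Jul 6, Jul 7, …, Jul 27, Jul 28, Jul 29 — lands on Thursday, July 29, 2021.
The date termination becomes effective: 5 calendar days after July 29, 2021 is August 3, 2021.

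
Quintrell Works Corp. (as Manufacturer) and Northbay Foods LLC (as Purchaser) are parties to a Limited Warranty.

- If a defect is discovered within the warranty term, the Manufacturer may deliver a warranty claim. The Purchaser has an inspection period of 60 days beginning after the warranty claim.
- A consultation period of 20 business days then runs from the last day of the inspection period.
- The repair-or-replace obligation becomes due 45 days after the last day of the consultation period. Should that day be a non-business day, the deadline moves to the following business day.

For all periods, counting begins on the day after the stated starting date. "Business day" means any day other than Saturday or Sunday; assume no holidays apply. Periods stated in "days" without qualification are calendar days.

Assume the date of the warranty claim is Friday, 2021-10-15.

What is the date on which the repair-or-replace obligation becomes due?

2022-02-25

The last day of the inspection period: 60 calendar days after 2021-10-15 is 2021-12-14.
The last day of the consultation period: 20 business days after Tuesday, 2021-12-14, skipping weekends — Dec 15, Dec 16, Dec 17, Dec 20, …, Jan 7, Jan 10, Jan 11 — lands on Tuesday, 2022-01-11.
The date on which the repair-or-replace obligation becomes due: 2022-01-11 + 45 days = 2022-02-25. 2022-02-25 is a Friday, so no roll-forward applies.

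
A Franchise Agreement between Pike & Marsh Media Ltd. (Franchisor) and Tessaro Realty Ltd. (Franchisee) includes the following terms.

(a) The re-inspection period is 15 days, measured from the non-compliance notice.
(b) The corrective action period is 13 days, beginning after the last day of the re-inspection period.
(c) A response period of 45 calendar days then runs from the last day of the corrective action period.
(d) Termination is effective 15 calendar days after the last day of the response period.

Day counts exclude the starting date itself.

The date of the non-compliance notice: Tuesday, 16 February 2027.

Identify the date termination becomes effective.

15 May 2027

The last day of the re-inspection period: 16 February 2027 + 15 days = 3 March 2027.
Adding 13 calendar days to 3 March 2027 gives 16 March 2027, which is the last day of the corrective action period.
The last day of the response period: 16 March 2027 + 45 days = 30 April 2027.
The date termination becomes effective: 30 April 2027 + 15 days = 15 May 2027.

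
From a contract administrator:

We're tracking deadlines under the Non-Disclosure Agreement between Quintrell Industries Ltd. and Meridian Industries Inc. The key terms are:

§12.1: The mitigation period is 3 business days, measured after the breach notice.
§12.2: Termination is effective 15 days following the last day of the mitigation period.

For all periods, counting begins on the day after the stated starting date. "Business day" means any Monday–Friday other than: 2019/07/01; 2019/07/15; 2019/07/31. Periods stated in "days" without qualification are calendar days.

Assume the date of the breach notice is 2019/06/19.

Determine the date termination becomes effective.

The last day of the mitigation period: 3 business days after Wednesday, 2019/06/19, skipping weekends — Jun 20, Jun 21, Jun 24 — lands on Monday, 2019/06/24.
Adding 15 calendar days to 2019/06/24 gives 2019/07/09, which is the date termination becomes effective.

2019/07/09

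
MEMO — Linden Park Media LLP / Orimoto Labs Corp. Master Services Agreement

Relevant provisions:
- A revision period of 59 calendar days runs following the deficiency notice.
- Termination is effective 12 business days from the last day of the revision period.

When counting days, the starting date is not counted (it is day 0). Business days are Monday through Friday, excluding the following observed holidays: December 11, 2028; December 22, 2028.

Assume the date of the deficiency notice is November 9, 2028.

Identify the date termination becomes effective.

Adding 59 calendar days to November 9, 2028 gives January 7, 2029, which is the last day of the revision period.
The date termination becomes effective: 12 business days after Sunday, January 7, 2029, skipping weekends — Jan 8, Jan 9, Jan 10, Jan 11, …, Jan 19, Jan 22, Jan 23 — lands on Tuesday, January 23, 2029.

January 23, 2029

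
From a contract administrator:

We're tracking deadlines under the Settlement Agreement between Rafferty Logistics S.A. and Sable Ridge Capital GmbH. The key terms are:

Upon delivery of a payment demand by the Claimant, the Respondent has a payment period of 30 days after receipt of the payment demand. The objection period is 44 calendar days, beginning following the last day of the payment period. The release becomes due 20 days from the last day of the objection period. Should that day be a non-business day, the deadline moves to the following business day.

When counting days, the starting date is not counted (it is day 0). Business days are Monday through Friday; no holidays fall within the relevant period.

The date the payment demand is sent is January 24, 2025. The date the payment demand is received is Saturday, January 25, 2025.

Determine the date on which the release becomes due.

The last day of the payment period: January 25, 2025 + 30 days = February 24, 2025.
The last day of the objection period: February 24, 2025 + 44 days = April 9, 2025.
The date on which the release becomes due: April 9, 2025 + 20 days = April 29, 2025. April 29, 2025 is a Tuesday, so no roll-forward applies.

April 29, 2025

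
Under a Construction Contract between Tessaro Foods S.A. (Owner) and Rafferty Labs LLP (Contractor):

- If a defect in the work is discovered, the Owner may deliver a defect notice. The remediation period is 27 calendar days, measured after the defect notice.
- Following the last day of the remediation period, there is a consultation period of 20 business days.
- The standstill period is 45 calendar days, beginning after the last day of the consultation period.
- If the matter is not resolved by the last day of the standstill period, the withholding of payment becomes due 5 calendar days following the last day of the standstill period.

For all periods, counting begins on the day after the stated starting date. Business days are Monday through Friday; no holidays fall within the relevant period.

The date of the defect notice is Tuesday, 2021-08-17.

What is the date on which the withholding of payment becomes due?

The last day of the remediation period: 27 calendar days after 2021-08-17 is 2021-09-13.
The last day of the consultation period: 20 business days after Monday, 2021-09-13, skipping weekends — Sep 14, Sep 15, Sep 16, Sep 17, …, Oct 7, Oct 8, Oct 11 — lands on Monday, 2021-10-11.
The last day of the standstill period: 2021-10-11 + 45 days = 2021-11-25.
Adding 5 calendar days to 2021-11-25 gives 2021-11-30, which is the date on which the withholding of payment becomes due.

2021-11-30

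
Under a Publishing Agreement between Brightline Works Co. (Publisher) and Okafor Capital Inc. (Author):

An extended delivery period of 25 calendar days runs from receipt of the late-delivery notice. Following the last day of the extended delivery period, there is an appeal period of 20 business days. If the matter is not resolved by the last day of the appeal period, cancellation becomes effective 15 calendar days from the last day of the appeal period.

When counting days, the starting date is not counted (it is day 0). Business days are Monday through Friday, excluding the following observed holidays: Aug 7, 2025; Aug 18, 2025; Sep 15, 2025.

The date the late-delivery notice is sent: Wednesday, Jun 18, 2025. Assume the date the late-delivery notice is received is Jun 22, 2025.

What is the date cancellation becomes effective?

The last day of the extended delivery period: 25 calendar days after Jun 22, 2025 is Jul 17, 2025.
The last day of the appeal period: counting 20 business days from Thursday, Jul 17, 2025 (Jul 18, Jul 21, Jul 22, Jul 23, …, Aug 13, Aug 14, Aug 15, skipping weekends and the listed holiday on Aug 7) reaches Friday, Aug 15, 2025.
The date cancellation becomes effective: 15 calendar days after Aug 15, 2025 is Aug 30, 2025.

Aug 30, 2025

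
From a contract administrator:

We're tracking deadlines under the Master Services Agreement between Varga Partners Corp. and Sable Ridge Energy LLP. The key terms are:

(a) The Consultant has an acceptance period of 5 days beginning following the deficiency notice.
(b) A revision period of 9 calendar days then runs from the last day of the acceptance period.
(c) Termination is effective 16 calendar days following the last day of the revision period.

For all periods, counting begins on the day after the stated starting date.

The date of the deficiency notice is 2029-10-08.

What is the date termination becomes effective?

The last day of the acceptance period: 2029-10-08 + 5 days = 2029-10-13.
Adding 9 calendar days to 2029-10-13 gives 2029-10-22, which is the last day of the revision period.
The date termination becomes effective: 16 calendar days after 2029-10-22 is 2029-11-07.

2029-11-07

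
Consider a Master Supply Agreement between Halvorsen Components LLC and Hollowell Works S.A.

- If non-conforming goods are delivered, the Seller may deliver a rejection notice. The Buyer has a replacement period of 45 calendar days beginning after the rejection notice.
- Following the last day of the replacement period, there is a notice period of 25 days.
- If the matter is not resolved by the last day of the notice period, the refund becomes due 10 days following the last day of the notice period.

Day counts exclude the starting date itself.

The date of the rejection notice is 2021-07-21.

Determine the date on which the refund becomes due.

2021-10-09

Adding 45 calendar days to 2021-07-21 gives 2021-09-04, which is the last day of the replacement period.
Adding 25 calendar days to 2021-09-04 gives 2021-09-29, which is the last day of the notice period.
The date on which the refund becomes due: 2021-09-29 + 10 days = 2021-10-09.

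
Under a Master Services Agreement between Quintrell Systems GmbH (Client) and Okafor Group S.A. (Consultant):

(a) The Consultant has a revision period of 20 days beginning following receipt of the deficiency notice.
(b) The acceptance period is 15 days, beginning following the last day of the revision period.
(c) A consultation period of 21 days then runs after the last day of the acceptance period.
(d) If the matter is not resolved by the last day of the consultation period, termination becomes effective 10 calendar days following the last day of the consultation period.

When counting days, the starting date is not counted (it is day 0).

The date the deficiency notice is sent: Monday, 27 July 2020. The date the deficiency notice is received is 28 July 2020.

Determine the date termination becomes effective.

The last day of the revision period: 28 July 2020 + 20 days = 17 August 2020.
The last day of the acceptance period: 17 August 2020 + 15 days = 1 September 2020.
The last day of the consultation period: 1 September 2020 + 21 days = 22 September 2020.
The date termination becomes effective: 10 calendar days after 22 September 2020 is 2 October 2020.

2 October 2020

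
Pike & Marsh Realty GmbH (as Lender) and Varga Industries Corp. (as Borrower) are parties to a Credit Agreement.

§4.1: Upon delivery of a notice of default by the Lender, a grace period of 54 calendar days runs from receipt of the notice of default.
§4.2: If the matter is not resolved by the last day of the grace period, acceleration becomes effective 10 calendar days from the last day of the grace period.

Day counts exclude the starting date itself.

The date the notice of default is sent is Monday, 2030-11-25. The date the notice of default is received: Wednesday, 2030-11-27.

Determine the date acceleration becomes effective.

2031-01-30

The last day of the grace period: 2030-11-27 + 54 days = 2031-01-20.
Adding 10 calendar days to 2031-01-20 gives 2031-01-30, which is the date acceleration becomes effective.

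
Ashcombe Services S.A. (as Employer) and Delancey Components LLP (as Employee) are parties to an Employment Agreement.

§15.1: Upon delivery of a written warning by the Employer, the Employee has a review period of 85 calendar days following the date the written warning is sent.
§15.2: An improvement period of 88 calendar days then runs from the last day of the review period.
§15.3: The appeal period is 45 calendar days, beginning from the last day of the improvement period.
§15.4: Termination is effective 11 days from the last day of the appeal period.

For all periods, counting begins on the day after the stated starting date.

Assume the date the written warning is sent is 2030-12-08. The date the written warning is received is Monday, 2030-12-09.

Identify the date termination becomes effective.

The last day of the review period: 85 calendar days after 2030-12-08 is 2031-03-03.
The last day of the improvement period: 88 calendar days after 2031-03-03 is 2031-05-30.
The last day of the appeal period: 2031-05-30 + 45 days = 2031-07-14.
The date termination becomes effective: 11 calendar days after 2031-07-14 is 2031-07-25.

2031-07-25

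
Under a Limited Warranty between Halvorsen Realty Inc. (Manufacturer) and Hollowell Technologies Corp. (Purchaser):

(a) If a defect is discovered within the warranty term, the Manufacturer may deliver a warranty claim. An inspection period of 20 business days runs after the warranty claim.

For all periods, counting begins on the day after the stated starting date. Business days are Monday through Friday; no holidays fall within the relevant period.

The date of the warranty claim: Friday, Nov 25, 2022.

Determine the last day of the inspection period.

The last day of the inspection period: 20 business days after Friday, Nov 25, 2022, skipping weekends — Nov 28, Nov 29, Nov 30, Dec 1, …, Dec 21, Dec 22, Dec 23 — lands on Friday, Dec 23, 2022.

Dec 23, 2022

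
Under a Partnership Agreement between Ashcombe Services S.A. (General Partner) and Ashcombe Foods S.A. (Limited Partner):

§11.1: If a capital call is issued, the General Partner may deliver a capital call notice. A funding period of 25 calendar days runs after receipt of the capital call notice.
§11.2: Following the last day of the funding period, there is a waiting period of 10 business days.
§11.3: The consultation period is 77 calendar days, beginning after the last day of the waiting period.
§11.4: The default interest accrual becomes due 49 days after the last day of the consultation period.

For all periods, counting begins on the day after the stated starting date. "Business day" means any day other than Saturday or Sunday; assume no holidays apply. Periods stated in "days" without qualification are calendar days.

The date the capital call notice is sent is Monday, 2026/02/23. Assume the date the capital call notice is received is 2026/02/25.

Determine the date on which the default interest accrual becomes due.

2026/08/07

The last day of the funding period: 2026/02/25 + 25 days = 2026/03/22.
The last day of the waiting period: 10 business days after Sunday, 2026/03/22, skipping weekends — Mar 23, Mar 24, Mar 25, Mar 26, Mar 27, Mar 30, Mar 31, Apr 1, Apr 2, Apr 3 — lands on Friday, 2026/04/03.
The last day of the consultation period: 2026/04/03 + 77 days = 2026/06/19.
Adding 49 calendar days to 2026/06/19 gives 2026/08/07, which is the date on which the default interest accrual becomes due.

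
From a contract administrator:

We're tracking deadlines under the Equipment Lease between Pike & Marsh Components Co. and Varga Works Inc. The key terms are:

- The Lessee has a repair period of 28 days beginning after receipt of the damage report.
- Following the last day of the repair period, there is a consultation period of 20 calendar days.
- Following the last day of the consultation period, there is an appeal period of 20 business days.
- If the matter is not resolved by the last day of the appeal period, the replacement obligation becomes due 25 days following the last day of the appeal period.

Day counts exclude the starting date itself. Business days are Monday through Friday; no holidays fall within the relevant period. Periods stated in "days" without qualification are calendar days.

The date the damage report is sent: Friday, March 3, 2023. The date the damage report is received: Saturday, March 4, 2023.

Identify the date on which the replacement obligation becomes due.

June 13, 2023

The last day of the repair period: 28 calendar days after March 4, 2023 is April 1, 2023.
The last day of the consultation period: 20 calendar days after April 1, 2023 is April 21, 2023.
The last day of the appeal period: 20 business days after Friday, April 21, 2023, skipping weekends — Apr 24, Apr 25, Apr 26, Apr 27, …, May 17, May 18, May 19 — lands on Friday, May 19, 2023.
The date on which the replacement obligation becomes due: May 19, 2023 + 25 days = June 13, 2023.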